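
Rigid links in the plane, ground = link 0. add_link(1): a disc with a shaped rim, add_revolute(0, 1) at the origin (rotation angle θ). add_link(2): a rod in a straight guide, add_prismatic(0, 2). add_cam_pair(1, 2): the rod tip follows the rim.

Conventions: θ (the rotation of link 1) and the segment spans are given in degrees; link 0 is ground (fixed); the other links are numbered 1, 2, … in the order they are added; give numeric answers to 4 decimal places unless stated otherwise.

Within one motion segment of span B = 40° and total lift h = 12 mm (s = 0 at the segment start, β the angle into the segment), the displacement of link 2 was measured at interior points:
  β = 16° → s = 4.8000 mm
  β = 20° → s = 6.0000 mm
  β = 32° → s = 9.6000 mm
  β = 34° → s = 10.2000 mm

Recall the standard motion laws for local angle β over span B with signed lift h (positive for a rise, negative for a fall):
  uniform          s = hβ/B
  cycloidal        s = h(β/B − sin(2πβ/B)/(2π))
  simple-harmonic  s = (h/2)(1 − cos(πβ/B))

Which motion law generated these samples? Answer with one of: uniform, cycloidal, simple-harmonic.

candidates at β/B = r: uniform s = h·r (linear in β); cycloidal s = h·(r − sin(2πr)/(2π)); simple-harmonic s = (h/2)(1 − cos(πr))
β=16°: printed 4.8000 | uniform 4.8000, cycloidal 3.6774, simple-harmonic 4.1459
β=20°: printed 6.0000 | uniform 6.0000, cycloidal 6.0000, simple-harmonic 6.0000
β=32°: printed 9.6000 | uniform 9.6000, cycloidal 11.4164, simple-harmonic 10.8541
β=34°: printed 10.2000 | uniform 10.2000, cycloidal 11.7451, simple-harmonic 11.3460
only one law matches every sample → uniform

uniform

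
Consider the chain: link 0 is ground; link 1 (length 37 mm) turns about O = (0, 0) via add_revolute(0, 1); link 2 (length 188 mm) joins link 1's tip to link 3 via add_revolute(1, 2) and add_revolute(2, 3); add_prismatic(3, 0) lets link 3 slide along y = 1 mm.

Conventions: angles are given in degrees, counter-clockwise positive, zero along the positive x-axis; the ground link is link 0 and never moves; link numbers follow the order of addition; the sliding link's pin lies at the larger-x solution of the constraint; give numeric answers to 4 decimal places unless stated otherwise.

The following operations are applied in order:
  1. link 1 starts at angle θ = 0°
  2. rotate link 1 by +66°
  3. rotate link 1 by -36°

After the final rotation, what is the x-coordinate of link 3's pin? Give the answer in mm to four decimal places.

geometry: r = 37 mm, L = 188 mm, e = 1 mm; θ starts at 0°
rotate link 1 by +66°: θ ← 0° +66° = 66°
rotate link 1 by -36°: θ ← 66° -36° = 30°
crank pin P = (r cos θ, r sin θ) = (32.042940, 18.500000)
h = r sin θ − e = 18.500000 − 1 = 17.500000
x = r cos θ + √(L² − h²) = 32.042940 + 187.183733 = 219.226673

219.2267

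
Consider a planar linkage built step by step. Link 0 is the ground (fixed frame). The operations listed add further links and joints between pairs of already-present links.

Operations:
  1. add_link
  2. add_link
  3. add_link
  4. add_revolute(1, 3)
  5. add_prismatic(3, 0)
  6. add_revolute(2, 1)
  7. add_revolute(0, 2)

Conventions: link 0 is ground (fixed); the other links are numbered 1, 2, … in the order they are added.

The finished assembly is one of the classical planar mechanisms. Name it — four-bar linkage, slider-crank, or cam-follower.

links: 4 (incl. ground); joints: 3 revolute, 1 prismatic, 0 higher (cam) pair, forming one closed loop
4 links, 3 revolutes + 1 prismatic in one loop → slider-crank

slider-crank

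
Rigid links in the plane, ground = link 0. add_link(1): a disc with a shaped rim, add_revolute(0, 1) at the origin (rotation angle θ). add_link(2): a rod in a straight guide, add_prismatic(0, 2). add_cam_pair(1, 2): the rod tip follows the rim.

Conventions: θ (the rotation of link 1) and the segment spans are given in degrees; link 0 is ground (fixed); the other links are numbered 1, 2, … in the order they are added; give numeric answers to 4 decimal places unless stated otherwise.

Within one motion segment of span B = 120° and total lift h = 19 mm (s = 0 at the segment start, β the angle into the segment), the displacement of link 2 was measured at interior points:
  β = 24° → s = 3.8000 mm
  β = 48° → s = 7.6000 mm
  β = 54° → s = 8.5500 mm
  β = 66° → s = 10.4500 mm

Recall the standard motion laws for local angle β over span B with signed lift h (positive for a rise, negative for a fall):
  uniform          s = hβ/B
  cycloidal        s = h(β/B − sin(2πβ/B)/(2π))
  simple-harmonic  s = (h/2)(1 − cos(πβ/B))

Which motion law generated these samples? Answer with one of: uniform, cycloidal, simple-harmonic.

candidates at β/B = r: uniform s = h·r (linear in β); cycloidal s = h·(r − sin(2πr)/(2π)); simple-harmonic s = (h/2)(1 − cos(πr))
β=24°: printed 3.8000 | uniform 3.8000, cycloidal 0.9241, simple-harmonic 1.8143
β=48°: printed 7.6000 | uniform 7.6000, cycloidal 5.8226, simple-harmonic 6.5643
β=54°: printed 8.5500 | uniform 8.5500, cycloidal 7.6155, simple-harmonic 8.0139
β=66°: printed 10.4500 | uniform 10.4500, cycloidal 11.3845, simple-harmonic 10.9861
only one law matches every sample → uniform

uniform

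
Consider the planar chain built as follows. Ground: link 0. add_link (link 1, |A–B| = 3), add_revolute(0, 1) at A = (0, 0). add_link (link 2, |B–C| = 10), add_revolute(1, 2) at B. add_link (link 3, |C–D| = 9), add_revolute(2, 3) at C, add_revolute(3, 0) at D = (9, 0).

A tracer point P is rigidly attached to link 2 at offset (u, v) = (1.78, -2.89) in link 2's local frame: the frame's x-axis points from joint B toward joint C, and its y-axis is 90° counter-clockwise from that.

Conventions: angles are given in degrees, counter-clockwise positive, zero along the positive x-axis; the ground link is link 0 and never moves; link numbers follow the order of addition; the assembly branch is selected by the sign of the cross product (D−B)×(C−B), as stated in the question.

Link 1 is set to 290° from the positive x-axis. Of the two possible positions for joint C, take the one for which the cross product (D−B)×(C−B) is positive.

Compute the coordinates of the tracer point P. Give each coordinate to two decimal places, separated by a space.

A=(0,0), D=(9.00,0)
B = A + 3.00·(cos290°, sin290°) = (1.0261, -2.8191)
|BD| = 8.4576
circle(B,10.00) ∩ circle(D,9.00): a=5.3520, h=8.4472
  candidates: C₊=(3.2564,6.9290) cross=71.443; C₋=(8.8877,-8.9993) cross=-71.443
  branch + wants cross > 0 → take C=(3.2564,6.9290) (cross=71.443)
ex = (C−B)/|BC| = (0.2230,0.9748); ey = (-0.9748,0.2230)
P = B + 1.78·ex + -2.89·ey = (4.2403,-1.7285)

4.24 -1.73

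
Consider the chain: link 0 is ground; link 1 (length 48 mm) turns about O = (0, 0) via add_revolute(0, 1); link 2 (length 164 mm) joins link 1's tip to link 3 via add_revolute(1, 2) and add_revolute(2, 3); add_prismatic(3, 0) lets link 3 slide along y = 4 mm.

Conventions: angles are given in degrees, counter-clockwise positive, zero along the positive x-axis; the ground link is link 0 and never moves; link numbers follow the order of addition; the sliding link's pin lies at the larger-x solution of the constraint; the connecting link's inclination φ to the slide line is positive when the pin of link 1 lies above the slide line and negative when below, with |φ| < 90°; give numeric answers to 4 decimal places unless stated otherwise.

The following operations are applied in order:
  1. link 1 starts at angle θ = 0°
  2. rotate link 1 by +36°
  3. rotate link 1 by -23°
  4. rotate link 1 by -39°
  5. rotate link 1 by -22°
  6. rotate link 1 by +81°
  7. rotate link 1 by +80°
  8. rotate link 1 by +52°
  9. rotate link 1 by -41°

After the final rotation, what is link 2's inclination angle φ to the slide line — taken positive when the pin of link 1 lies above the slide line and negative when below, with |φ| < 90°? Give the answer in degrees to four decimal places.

geometry: r = 48 mm, L = 164 mm, e = 4 mm; θ starts at 0°
rotate link 1 by +36°: θ ← 0° +36° = 36°
rotate link 1 by -23°: θ ← 36° -23° = 13°
rotate link 1 by -39°: θ ← 13° -39° = -26°
rotate link 1 by -22°: θ ← -26° -22° = -48°
rotate link 1 by +81°: θ ← -48° +81° = 33°
rotate link 1 by +80°: θ ← 33° +80° = 113°
rotate link 1 by +52°: θ ← 113° +52° = 165°
rotate link 1 by -41°: θ ← 165° -41° = 124°
h = r sin θ − e = 39.793803 − 4 = 35.793803
sin φ = h / L = 35.793803 / 164 = 0.21825490
φ = arcsin(0.21825490) = 12.606555°

12.6066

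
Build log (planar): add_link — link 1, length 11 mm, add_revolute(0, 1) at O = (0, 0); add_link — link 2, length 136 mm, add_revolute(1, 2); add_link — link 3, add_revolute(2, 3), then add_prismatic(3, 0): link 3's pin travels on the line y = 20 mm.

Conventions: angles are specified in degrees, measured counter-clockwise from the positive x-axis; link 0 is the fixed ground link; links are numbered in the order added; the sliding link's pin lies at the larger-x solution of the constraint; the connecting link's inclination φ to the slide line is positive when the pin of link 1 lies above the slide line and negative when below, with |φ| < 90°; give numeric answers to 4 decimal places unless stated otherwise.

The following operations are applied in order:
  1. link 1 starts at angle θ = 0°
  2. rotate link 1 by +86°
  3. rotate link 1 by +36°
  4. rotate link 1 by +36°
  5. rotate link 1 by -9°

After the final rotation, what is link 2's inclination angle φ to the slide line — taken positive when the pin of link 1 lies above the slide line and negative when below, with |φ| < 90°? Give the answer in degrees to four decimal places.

geometry: r = 11 mm, L = 136 mm, e = 20 mm; θ starts at 0°
rotate link 1 by +86°: θ ← 0° +86° = 86°
rotate link 1 by +36°: θ ← 86° +36° = 122°
rotate link 1 by +36°: θ ← 122° +36° = 158°
rotate link 1 by -9°: θ ← 158° -9° = 149°
h = r sin θ − e = 5.665419 − 20 = -14.334581
sin φ = h / L = -14.334581 / 136 = -0.10540133
φ = arcsin(-0.10540133) = -6.050290°

-6.0503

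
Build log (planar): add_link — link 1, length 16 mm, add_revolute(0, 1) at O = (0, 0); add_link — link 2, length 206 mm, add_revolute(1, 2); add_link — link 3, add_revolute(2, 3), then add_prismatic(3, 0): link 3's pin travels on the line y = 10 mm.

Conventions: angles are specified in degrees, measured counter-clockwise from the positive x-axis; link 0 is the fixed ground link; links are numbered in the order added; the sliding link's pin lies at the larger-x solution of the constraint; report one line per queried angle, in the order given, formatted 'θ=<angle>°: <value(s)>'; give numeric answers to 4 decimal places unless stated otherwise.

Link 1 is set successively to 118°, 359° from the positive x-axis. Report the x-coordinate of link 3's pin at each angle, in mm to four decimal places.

geometry: r = 16 mm, L = 206 mm, e = 10 mm
θ=118°: crank pin P = (r cos θ, r sin θ) = (-7.511545, 14.127161)
θ=118°: h = r sin θ − e = 14.127161 − 10 = 4.127161
θ=118°: x = r cos θ + √(L² − h²) = -7.511545 + 205.958652 = 198.447107
θ=359°: crank pin P = (r cos θ, r sin θ) = (15.997563, -0.279239)
θ=359°: h = r sin θ − e = -0.279239 − 10 = -10.279239
θ=359°: x = r cos θ + √(L² − h²) = 15.997563 + 205.743377 = 221.740940

θ=118°: 198.4471
θ=359°: 221.7409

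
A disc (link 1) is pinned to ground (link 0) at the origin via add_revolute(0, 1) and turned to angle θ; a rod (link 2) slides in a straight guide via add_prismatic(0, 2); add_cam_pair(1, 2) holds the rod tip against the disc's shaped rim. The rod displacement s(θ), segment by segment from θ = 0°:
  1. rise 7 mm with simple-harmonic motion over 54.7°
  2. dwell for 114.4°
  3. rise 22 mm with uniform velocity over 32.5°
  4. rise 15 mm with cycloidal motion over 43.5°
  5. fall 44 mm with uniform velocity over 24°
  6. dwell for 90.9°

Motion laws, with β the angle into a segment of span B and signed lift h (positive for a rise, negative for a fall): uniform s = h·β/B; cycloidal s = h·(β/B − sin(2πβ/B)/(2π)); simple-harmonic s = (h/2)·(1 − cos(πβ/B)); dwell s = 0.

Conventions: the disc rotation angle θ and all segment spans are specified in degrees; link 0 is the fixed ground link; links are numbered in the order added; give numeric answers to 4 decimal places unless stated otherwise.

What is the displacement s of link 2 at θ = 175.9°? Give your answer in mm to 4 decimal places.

segment 1 (0° to 54.7°, simple-harmonic, h = 7) is passed completely: s = 0.0000 + (7) = 7.0000
segment 2 (54.7° to 169.1°, dwell): s unchanged at 7.0000
θ = 175.9° falls in segment 3 (169.1° to 201.6°, uniform, h = 22): β = 175.9 − 169.1 = 6.8°, B = 32.5°; Δs = 22·6.8/32.5 = 4.6031; s = 7.0000 + 4.6031 = 11.6031

11.6031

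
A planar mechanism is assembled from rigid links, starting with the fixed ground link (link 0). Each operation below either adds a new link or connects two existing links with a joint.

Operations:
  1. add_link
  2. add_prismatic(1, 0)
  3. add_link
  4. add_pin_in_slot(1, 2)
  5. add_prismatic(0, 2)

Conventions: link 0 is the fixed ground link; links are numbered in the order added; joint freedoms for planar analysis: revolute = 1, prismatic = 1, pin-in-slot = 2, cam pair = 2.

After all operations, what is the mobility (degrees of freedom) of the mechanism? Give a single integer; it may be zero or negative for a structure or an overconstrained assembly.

link 0 = ground. State L|J1|J2 = 1|0|0
+link1  2|0|0
P(1,0) f=1→J1  2|1|0
+link2  3|1|0
PS(1,2) f=2→J2  3|1|1
P(0,2) f=1→J1  3|2|1
M = 3(3−1)−2·2−1 = 6−4−1 = 1

M = 1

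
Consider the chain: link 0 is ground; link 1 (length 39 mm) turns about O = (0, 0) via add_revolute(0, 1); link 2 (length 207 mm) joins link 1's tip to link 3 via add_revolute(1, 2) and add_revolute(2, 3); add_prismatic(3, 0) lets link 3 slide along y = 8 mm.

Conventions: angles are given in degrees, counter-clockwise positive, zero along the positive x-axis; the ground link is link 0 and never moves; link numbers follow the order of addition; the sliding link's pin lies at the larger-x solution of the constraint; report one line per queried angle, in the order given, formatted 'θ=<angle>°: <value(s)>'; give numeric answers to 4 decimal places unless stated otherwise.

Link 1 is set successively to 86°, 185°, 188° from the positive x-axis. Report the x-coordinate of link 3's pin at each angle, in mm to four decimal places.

geometry: r = 39 mm, L = 207 mm, e = 8 mm
θ=86°: crank pin P = (r cos θ, r sin θ) = (2.720502, 38.904998)
θ=86°: h = r sin θ − e = 38.904998 − 8 = 30.904998
θ=86°: x = r cos θ + √(L² − h²) = 2.720502 + 204.679948 = 207.400450
θ=185°: crank pin P = (r cos θ, r sin θ) = (-38.851593, -3.399074)
θ=185°: h = r sin θ − e = -3.399074 − 8 = -11.399074
θ=185°: x = r cos θ + √(L² − h²) = -38.851593 + 206.685900 = 167.834306
θ=188°: crank pin P = (r cos θ, r sin θ) = (-38.620455, -5.427751)
θ=188°: h = r sin θ − e = -5.427751 − 8 = -13.427751
θ=188°: x = r cos θ + √(L² − h²) = -38.620455 + 206.564023 = 167.943568

θ=86°: 207.4005
θ=185°: 167.8343
θ=188°: 167.9436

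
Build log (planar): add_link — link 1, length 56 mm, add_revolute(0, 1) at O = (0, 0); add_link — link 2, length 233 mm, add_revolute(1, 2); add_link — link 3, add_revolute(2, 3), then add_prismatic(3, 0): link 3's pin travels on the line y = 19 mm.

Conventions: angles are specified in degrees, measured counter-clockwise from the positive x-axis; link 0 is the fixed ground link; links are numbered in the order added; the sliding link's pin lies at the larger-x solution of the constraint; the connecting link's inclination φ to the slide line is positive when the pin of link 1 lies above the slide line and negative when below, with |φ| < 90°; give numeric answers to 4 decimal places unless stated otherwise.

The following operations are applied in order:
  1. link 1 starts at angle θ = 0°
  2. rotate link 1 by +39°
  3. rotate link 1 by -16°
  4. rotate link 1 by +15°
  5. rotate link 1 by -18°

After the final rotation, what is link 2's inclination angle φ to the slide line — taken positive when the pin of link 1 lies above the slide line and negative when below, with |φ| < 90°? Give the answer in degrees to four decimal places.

geometry: r = 56 mm, L = 233 mm, e = 19 mm; θ starts at 0°
rotate link 1 by +39°: θ ← 0° +39° = 39°
rotate link 1 by -16°: θ ← 39° -16° = 23°
rotate link 1 by +15°: θ ← 23° +15° = 38°
rotate link 1 by -18°: θ ← 38° -18° = 20°
h = r sin θ − e = 19.153128 − 19 = 0.153128
sin φ = h / L = 0.153128 / 233 = 0.00065720
φ = arcsin(0.00065720) = 0.037655°

0.0377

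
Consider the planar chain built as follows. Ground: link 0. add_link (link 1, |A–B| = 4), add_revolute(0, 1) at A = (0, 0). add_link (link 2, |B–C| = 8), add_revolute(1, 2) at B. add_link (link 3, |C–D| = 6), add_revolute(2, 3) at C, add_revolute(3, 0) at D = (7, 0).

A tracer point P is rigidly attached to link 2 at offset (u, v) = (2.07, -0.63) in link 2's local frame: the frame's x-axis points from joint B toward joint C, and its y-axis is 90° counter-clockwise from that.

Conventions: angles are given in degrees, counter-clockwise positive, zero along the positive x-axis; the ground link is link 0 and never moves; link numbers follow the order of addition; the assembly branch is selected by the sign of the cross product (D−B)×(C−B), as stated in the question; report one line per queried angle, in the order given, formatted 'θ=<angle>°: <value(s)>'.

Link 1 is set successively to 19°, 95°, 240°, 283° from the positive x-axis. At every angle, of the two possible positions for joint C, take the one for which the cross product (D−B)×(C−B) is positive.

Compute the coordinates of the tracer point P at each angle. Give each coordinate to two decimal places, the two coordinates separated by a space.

A=(0,0), D=(7.00,0)
θ=19°: B = A + 4.00·(cos19°, sin19°) = (3.7821, 1.3023)
θ=19°: |BD| = 3.4714
θ=19°: circle(B,8.00) ∩ circle(D,6.00): a=5.7686, h=5.5428
θ=19°:   candidates: C₊=(11.2087,4.2763) cross=19.242; C₋=(7.0501,-5.9998) cross=-19.242
θ=19°:   branch + wants cross > 0 → take C=(11.2087,4.2763) (cross=19.242)
θ=19°: ex = (C−B)/|BC| = (0.9283,0.3718); ey = (-0.3718,0.9283)
θ=19°: P = B + 2.07·ex + -0.63·ey = (5.9379,1.4869)
θ=95°: B = A + 4.00·(cos95°, sin95°) = (-0.3486, 3.9848)
θ=95°: |BD| = 8.3595
θ=95°: circle(B,8.00) ∩ circle(D,6.00): a=5.8545, h=5.4521
θ=95°:   candidates: C₊=(7.3968,5.9869) cross=45.576; C₋=(2.1990,-3.5987) cross=-45.576
θ=95°:   branch + wants cross > 0 → take C=(7.3968,5.9869) (cross=45.576)
θ=95°: ex = (C−B)/|BC| = (0.9682,0.2503); ey = (-0.2503,0.9682)
θ=95°: P = B + 2.07·ex + -0.63·ey = (1.8132,3.8929)
θ=240°: B = A + 4.00·(cos240°, sin240°) = (-2.0000, -3.4641)
θ=240°: |BD| = 9.6437
θ=240°: circle(B,8.00) ∩ circle(D,6.00): a=6.2736, h=4.9641
θ=240°:   candidates: C₊=(2.0717,3.4222) cross=47.872; C₋=(5.6380,-5.8434) cross=-47.872
θ=240°:   branch + wants cross > 0 → take C=(2.0717,3.4222) (cross=47.872)
θ=240°: ex = (C−B)/|BC| = (0.5090,0.8608); ey = (-0.8608,0.5090)
θ=240°: P = B + 2.07·ex + -0.63·ey = (-0.4042,-2.0029)
θ=283°: B = A + 4.00·(cos283°, sin283°) = (0.8998, -3.8975)
θ=283°: |BD| = 7.2390
θ=283°: circle(B,8.00) ∩ circle(D,6.00): a=5.5535, h=5.7584
θ=283°:   candidates: C₊=(2.4793,3.9450) cross=41.685; C₋=(8.6800,-5.7600) cross=-41.685
θ=283°:   branch + wants cross > 0 → take C=(2.4793,3.9450) (cross=41.685)
θ=283°: ex = (C−B)/|BC| = (0.1974,0.9803); ey = (-0.9803,0.1974)
θ=283°: P = B + 2.07·ex + -0.63·ey = (1.9261,-1.9926)

θ=19°: 5.94 1.49
θ=95°: 1.81 3.89
θ=240°: -0.40 -2.00
θ=283°: 1.93 -1.99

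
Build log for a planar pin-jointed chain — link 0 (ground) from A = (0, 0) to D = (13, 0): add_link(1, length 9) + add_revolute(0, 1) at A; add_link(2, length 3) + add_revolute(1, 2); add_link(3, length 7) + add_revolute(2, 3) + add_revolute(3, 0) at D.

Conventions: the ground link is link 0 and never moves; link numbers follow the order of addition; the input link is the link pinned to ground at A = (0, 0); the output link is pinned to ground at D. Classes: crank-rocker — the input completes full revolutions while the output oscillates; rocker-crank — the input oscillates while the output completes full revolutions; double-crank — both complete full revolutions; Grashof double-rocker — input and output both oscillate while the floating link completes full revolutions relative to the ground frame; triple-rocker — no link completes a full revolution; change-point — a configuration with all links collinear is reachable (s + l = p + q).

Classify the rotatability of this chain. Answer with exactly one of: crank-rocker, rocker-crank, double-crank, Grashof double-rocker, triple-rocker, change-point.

lengths: ground=13, input=9, coupler=3, output=7
sorted: s=3 (shortest), l=13 (longest), p+q=16
s + l = 16 vs p + q = 16
s + l = p + q → change-point (collinear configuration reachable)

change-point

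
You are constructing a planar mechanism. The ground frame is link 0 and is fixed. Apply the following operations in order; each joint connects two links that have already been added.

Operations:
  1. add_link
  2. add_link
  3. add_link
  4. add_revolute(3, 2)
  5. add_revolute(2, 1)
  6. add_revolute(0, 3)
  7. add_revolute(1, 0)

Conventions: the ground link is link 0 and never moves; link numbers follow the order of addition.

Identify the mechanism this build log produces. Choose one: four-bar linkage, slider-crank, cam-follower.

links: 4 (incl. ground); joints: 4 revolute, 0 prismatic, 0 higher (cam) pair, forming one closed loop
4 links in a single 4R loop → four-bar linkage

four-bar linkage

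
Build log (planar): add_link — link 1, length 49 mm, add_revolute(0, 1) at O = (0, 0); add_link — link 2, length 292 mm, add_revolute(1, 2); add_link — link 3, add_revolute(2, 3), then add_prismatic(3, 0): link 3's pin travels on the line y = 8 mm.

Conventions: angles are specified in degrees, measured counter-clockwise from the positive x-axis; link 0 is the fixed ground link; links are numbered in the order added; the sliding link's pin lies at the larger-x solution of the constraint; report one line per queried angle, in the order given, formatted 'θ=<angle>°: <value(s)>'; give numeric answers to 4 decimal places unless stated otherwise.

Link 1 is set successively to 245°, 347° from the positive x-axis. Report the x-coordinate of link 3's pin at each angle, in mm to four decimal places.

geometry: r = 49 mm, L = 292 mm, e = 8 mm
θ=245°: crank pin P = (r cos θ, r sin θ) = (-20.708295, -44.409082)
θ=245°: h = r sin θ − e = -44.409082 − 8 = -52.409082
θ=245°: x = r cos θ + √(L² − h²) = -20.708295 + 287.258226 = 266.549931
θ=347°: crank pin P = (r cos θ, r sin θ) = (47.744133, -11.022602)
θ=347°: h = r sin θ − e = -11.022602 − 8 = -19.022602
θ=347°: x = r cos θ + √(L² − h²) = 47.744133 + 291.379719 = 339.123852

θ=245°: 266.5499
θ=347°: 339.1239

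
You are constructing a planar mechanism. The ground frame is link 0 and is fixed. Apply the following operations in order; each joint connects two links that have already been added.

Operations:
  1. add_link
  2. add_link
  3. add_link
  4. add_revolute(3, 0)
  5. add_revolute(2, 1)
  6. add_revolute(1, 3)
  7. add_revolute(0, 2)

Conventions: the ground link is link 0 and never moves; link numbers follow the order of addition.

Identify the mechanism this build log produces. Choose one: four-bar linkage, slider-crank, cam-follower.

links: 4 (incl. ground); joints: 4 revolute, 0 prismatic, 0 higher (cam) pair, forming one closed loop
4 links in a single 4R loop → four-bar linkage

four-bar linkage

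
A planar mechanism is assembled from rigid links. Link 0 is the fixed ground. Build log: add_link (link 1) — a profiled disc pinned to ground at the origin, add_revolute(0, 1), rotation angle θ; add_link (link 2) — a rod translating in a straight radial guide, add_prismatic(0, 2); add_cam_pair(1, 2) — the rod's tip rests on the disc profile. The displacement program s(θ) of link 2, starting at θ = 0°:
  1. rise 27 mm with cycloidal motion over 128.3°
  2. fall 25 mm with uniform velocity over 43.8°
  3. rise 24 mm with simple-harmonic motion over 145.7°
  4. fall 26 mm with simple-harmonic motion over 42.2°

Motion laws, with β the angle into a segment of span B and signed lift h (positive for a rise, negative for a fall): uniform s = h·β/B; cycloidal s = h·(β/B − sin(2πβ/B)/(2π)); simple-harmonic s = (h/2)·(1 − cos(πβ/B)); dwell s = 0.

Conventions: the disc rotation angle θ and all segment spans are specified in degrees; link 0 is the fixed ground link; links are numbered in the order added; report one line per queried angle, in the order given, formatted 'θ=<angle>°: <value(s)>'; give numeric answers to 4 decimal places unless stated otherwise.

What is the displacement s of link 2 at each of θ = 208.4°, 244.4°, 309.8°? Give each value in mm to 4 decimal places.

seg 1 [0°–128.3°] cycloidal, h=27: full span → s += 27 → s = 27.0000
seg 2 [128.3°–172.1°] uniform, h=-25: full span → s += -25 → s = 2.0000
seg 3 [172.1°–317.8°] simple-harmonic, h=24: θ=208.4° here. β=36.3, B=145.7. 24/2·(1 − cos(π·0.2491)) = 3.4919 → s = 5.4919
seg 3 [172.1°–317.8°] simple-harmonic, h=24: θ=244.4° here. β=72.3, B=145.7. 24/2·(1 − cos(π·0.4962)) = 11.8577 → s = 13.8577
seg 3 [172.1°–317.8°] simple-harmonic, h=24: θ=309.8° here. β=137.7, B=145.7. 24/2·(1 − cos(π·0.9451)) = 23.8219 → s = 25.8219

θ=208.4°: 5.4919
θ=244.4°: 13.8577
θ=309.8°: 25.8219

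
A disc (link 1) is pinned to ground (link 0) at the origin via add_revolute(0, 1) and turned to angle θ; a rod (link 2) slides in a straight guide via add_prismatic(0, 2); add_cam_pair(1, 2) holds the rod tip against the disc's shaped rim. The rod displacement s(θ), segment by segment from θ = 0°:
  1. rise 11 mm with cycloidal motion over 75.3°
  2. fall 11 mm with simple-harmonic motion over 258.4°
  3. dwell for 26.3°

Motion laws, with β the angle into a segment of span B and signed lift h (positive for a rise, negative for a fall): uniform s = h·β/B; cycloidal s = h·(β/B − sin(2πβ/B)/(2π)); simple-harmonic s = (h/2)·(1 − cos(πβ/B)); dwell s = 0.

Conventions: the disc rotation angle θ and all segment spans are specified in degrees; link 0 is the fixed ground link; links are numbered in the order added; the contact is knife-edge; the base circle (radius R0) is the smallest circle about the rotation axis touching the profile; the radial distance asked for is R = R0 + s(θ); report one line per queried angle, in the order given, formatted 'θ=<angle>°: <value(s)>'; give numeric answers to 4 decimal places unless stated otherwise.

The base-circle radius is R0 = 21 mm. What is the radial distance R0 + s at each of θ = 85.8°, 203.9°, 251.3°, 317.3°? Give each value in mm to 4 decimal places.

segment 1 (0° to 75.3°, cycloidal, h = 11) is passed completely: s = 0.0000 + (11) = 11.0000
θ = 85.8° falls in segment 2 (75.3° to 333.7°, simple-harmonic, h = -11): β = 85.8 − 75.3 = 10.5°, B = 258.4°; Δs = -11/2·(1 − cos(π·0.0406)) = -0.0448; s = 11.0000 − 0.0448 = 10.9552
θ = 203.9° falls in segment 2 (75.3° to 333.7°, simple-harmonic, h = -11): β = 203.9 − 75.3 = 128.6°, B = 258.4°; Δs = -11/2·(1 − cos(π·0.4977)) = -5.4599; s = 11.0000 − 5.4599 = 5.5401
θ = 251.3° falls in segment 2 (75.3° to 333.7°, simple-harmonic, h = -11): β = 251.3 − 75.3 = 176°, B = 258.4°; Δs = -11/2·(1 − cos(π·0.6811)) = -8.4633; s = 11.0000 − 8.4633 = 2.5367
θ = 317.3° falls in segment 2 (75.3° to 333.7°, simple-harmonic, h = -11): β = 317.3 − 75.3 = 242°, B = 258.4°; Δs = -11/2·(1 − cos(π·0.9365)) = -10.8910; s = 11.0000 − 10.8910 = 0.1090
θ=85.8°: R = R0 + s = 21 + 10.9552 = 31.9552
θ=203.9°: R = R0 + s = 21 + 5.5401 = 26.5401
θ=251.3°: R = R0 + s = 21 + 2.5367 = 23.5367
θ=317.3°: R = R0 + s = 21 + 0.1090 = 21.1090

θ=85.8°: 31.9552
θ=203.9°: 26.5401
θ=251.3°: 23.5367
θ=317.3°: 21.1090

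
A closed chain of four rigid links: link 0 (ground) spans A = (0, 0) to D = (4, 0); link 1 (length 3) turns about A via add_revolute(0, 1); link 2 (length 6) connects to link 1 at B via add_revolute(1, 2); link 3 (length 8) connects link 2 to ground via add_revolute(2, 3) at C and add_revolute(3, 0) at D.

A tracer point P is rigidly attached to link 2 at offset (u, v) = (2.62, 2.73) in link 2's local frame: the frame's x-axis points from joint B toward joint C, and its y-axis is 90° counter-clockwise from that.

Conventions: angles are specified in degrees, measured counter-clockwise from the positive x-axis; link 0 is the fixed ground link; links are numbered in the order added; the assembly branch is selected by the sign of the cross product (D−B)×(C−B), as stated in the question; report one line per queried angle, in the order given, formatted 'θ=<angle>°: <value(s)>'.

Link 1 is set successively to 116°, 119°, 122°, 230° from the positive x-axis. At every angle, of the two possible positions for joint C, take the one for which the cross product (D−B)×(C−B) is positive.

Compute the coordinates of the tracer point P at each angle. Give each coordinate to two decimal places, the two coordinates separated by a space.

A=(0,0), D=(4.00,0)
θ=116°: B = A + 3.00·(cos116°, sin116°) = (-1.3151, 2.6964)
θ=116°: |BD| = 5.9599
θ=116°: circle(B,6.00) ∩ circle(D,8.00): a=0.6310, h=5.9667
θ=116°:   candidates: C₊=(1.9470,7.7321) cross=35.561; C₋=(-3.4519,-2.9102) cross=-35.561
θ=116°:   branch + wants cross > 0 → take C=(1.9470,7.7321) (cross=35.561)
θ=116°: ex = (C−B)/|BC| = (0.5437,0.8393); ey = (-0.8393,0.5437)
θ=116°: P = B + 2.62·ex + 2.73·ey = (-2.1819,6.3796)
θ=119°: B = A + 3.00·(cos119°, sin119°) = (-1.4544, 2.6239)
θ=119°: |BD| = 6.0527
θ=119°: circle(B,6.00) ∩ circle(D,8.00): a=0.7134, h=5.9574
θ=119°:   candidates: C₊=(1.7710,7.6832) cross=36.059; C₋=(-3.3941,-3.0539) cross=-36.059
θ=119°:   branch + wants cross > 0 → take C=(1.7710,7.6832) (cross=36.059)
θ=119°: ex = (C−B)/|BC| = (0.5376,0.8432); ey = (-0.8432,0.5376)
θ=119°: P = B + 2.62·ex + 2.73·ey = (-2.3480,6.3007)
θ=122°: B = A + 3.00·(cos122°, sin122°) = (-1.5898, 2.5441)
θ=122°: |BD| = 6.1415
θ=122°: circle(B,6.00) ∩ circle(D,8.00): a=0.7912, h=5.9476
θ=122°:   candidates: C₊=(1.5942,7.6297) cross=36.527; C₋=(-3.3335,-3.1969) cross=-36.527
θ=122°:   branch + wants cross > 0 → take C=(1.5942,7.6297) (cross=36.527)
θ=122°: ex = (C−B)/|BC| = (0.5307,0.8476); ey = (-0.8476,0.5307)
θ=122°: P = B + 2.62·ex + 2.73·ey = (-2.5134,6.2135)
θ=230°: B = A + 3.00·(cos230°, sin230°) = (-1.9284, -2.2981)
θ=230°: |BD| = 6.3582
θ=230°: circle(B,6.00) ∩ circle(D,8.00): a=0.9772, h=5.9199
θ=230°:   candidates: C₊=(-3.1569,3.5747) cross=37.640; C₋=(1.1225,-7.4646) cross=-37.640
θ=230°:   branch + wants cross > 0 → take C=(-3.1569,3.5747) (cross=37.640)
θ=230°: ex = (C−B)/|BC| = (-0.2048,0.9788); ey = (-0.9788,-0.2048)
θ=230°: P = B + 2.62·ex + 2.73·ey = (-5.1370,-0.2926)

θ=116°: -2.18 6.38
θ=119°: -2.35 6.30
θ=122°: -2.51 6.21
θ=230°: -5.14 -0.29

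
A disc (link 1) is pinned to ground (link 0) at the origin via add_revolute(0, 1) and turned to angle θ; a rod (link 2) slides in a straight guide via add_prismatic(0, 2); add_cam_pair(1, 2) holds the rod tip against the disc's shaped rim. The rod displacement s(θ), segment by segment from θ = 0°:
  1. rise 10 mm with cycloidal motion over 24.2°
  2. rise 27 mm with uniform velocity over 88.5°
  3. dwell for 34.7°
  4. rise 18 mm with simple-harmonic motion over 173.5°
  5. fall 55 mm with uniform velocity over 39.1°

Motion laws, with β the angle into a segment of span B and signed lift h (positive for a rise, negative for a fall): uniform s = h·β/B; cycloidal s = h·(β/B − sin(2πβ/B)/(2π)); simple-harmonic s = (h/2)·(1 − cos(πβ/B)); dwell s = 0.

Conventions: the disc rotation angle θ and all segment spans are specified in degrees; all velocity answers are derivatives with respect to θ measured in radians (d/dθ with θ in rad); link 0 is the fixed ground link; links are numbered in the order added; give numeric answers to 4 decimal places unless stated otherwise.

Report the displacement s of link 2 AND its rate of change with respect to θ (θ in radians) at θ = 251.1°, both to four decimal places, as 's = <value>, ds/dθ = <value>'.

segment 1 (0° to 24.2°, cycloidal, h = 10) is passed completely: s = 0.0000 + (10) = 10.0000
segment 2 (24.2° to 112.7°, uniform, h = 27) is passed completely: s = 10.0000 + (27) = 37.0000
segment 3 (112.7° to 147.4°, dwell): s unchanged at 37.0000
θ = 251.1° falls in segment 4 (147.4° to 320.9°, simple-harmonic, h = 18): β = 251.1 − 147.4 = 103.7°, B = 173.5°; Δs = 18/2·(1 − cos(π·0.5977)) = 11.7191; s = 37.0000 + 11.7191 = 48.7191
velocity in seg [147.4°–320.9°] (simple-harmonic), θ in radians: β = 103.7° = 1.8099 rad, B = 173.5° = 3.0281 rad; ds/dθ = (πh/(2B)) sin(πβ/B) = (π·18/(2·3.0281)) sin(π·0.5977) = 8.900847 mm/rad

s = 48.7191, ds/dθ = 8.9008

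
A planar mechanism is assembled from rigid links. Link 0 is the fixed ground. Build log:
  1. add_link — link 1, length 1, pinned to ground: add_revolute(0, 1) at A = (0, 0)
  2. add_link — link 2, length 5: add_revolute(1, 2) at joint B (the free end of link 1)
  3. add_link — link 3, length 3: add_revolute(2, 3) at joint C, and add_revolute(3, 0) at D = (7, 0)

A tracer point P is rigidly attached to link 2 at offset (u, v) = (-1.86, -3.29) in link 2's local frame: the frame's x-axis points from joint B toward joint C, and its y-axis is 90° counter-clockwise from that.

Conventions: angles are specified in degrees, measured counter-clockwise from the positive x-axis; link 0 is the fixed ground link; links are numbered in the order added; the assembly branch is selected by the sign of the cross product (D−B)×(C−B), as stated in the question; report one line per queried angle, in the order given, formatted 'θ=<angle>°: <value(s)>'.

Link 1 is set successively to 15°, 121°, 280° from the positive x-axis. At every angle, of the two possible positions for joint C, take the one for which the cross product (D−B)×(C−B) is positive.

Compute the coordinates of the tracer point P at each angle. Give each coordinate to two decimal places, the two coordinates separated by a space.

A=(0,0), D=(7.00,0)
θ=15°: B = A + 1.00·(cos15°, sin15°) = (0.9659, 0.2588)
θ=15°: |BD| = 6.0396
θ=15°: circle(B,5.00) ∩ circle(D,3.00): a=4.3444, h=2.4751
θ=15°:   candidates: C₊=(5.4124,2.5455) cross=14.949; C₋=(5.2003,-2.4002) cross=-14.949
θ=15°:   branch + wants cross > 0 → take C=(5.4124,2.5455) (cross=14.949)
θ=15°: ex = (C−B)/|BC| = (0.8893,0.4573); ey = (-0.4573,0.8893)
θ=15°: P = B + -1.86·ex + -3.29·ey = (0.8165,-3.5176)
θ=121°: B = A + 1.00·(cos121°, sin121°) = (-0.5150, 0.8572)
θ=121°: |BD| = 7.5638
θ=121°: circle(B,5.00) ∩ circle(D,3.00): a=4.8396, h=1.2565
θ=121°:   candidates: C₊=(4.4357,1.5571) cross=9.504; C₋=(4.1510,-0.9396) cross=-9.504
θ=121°:   branch + wants cross > 0 → take C=(4.4357,1.5571) (cross=9.504)
θ=121°: ex = (C−B)/|BC| = (0.9902,0.1400); ey = (-0.1400,0.9902)
θ=121°: P = B + -1.86·ex + -3.29·ey = (-1.8962,-2.6608)
θ=280°: B = A + 1.00·(cos280°, sin280°) = (0.1736, -0.9848)
θ=280°: |BD| = 6.8970
θ=280°: circle(B,5.00) ∩ circle(D,3.00): a=4.6084, h=1.9397
θ=280°:   candidates: C₊=(4.4579,1.5930) cross=13.378; C₋=(5.0118,-2.2466) cross=-13.378
θ=280°:   branch + wants cross > 0 → take C=(4.4579,1.5930) (cross=13.378)
θ=280°: ex = (C−B)/|BC| = (0.8568,0.5156); ey = (-0.5156,0.8568)
θ=280°: P = B + -1.86·ex + -3.29·ey = (0.2761,-4.7628)

θ=15°: 0.82 -3.52
θ=121°: -1.90 -2.66
θ=280°: 0.28 -4.76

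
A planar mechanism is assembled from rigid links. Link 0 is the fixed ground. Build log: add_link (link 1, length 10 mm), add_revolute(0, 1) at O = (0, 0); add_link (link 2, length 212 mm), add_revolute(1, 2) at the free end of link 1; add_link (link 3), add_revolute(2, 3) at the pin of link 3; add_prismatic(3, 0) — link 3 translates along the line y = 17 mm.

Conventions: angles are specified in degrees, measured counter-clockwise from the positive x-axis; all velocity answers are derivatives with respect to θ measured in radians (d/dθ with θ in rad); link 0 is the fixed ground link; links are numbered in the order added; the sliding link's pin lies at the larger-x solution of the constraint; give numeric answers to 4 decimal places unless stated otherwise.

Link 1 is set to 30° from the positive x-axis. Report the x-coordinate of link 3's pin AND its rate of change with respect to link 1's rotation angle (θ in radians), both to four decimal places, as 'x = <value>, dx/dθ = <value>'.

geometry: r = 10 mm, L = 212 mm, e = 17 mm
crank pin P = (r cos θ, r sin θ) = (8.660254, 5.000000)
h = r sin θ − e = 5.000000 − 17 = -12.000000
x = r cos θ + √(L² − h²) = 8.660254 + 211.660105 = 220.320359
dx/dθ = −r sin θ − h·r cos θ/√(L² − h²) (θ in radians; h = -12.000000) = -4.509010

x = 220.3204, dx/dθ = -4.5090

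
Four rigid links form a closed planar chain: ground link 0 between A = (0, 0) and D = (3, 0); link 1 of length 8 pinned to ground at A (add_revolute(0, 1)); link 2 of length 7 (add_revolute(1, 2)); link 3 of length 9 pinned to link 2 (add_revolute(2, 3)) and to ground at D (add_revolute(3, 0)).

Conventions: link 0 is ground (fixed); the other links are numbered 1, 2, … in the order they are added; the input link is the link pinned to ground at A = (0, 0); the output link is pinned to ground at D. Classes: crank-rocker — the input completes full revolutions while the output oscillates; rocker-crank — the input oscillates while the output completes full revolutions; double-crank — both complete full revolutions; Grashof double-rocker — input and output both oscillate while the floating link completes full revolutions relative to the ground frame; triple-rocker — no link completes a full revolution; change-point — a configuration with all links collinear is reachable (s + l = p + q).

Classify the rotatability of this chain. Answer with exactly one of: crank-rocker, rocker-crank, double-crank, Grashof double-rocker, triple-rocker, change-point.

lengths: ground=3, input=8, coupler=7, output=9
sorted: s=3 (shortest), l=9 (longest), p+q=15
s + l = 12 vs p + q = 15
s + l < p + q (Grashof) with shortest = ground link → double-crank

double-crank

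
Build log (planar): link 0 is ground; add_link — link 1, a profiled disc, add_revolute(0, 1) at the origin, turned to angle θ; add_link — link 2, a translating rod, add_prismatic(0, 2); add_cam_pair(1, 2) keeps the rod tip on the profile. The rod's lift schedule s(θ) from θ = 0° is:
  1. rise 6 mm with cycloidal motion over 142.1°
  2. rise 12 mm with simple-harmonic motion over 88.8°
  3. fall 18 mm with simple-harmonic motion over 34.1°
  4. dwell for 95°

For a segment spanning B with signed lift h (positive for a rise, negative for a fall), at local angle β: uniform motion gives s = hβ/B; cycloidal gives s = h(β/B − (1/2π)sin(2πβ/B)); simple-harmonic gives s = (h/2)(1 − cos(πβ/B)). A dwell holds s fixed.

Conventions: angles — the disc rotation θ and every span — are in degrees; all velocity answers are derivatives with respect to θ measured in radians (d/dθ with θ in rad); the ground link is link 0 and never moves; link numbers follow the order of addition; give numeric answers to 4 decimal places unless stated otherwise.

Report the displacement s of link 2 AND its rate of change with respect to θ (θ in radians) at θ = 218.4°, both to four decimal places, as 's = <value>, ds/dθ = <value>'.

seg 1 [0°–142.1°] cycloidal, h=6: full span → s += 6 → s = 6.0000
seg 2 [142.1°–230.9°] simple-harmonic, h=12: θ=218.4° here. β=76.3, B=88.8. 12/2·(1 − cos(π·0.8592)) = 11.4228 → s = 17.4228
velocity in seg [142.1°–230.9°] (simple-harmonic), θ in radians: β = 76.3° = 1.3317 rad, B = 88.8° = 1.5499 rad; ds/dθ = (πh/(2B)) sin(πβ/B) = (π·12/(2·1.5499)) sin(π·0.8592) = 5.204856 mm/rad

s = 17.4228, ds/dθ = 5.2049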